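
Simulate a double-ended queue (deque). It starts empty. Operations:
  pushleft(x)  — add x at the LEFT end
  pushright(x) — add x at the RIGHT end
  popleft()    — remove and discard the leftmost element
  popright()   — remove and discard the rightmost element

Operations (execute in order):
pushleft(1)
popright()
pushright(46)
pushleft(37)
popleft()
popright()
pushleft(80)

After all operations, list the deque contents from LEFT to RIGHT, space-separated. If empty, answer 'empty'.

Answer: 80

Derivation:
pushleft(1): [1]
popright(): []
pushright(46): [46]
pushleft(37): [37, 46]
popleft(): [46]
popright(): []
pushleft(80): [80]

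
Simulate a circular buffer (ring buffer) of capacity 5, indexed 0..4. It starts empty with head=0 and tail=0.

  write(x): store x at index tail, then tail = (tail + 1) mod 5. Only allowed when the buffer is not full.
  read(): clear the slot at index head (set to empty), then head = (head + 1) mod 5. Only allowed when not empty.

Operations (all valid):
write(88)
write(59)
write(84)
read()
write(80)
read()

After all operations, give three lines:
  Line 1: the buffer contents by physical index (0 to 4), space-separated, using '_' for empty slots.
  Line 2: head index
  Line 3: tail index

Answer: _ _ 84 80 _
2
4

Derivation:
write(88): buf=[88 _ _ _ _], head=0, tail=1, size=1
write(59): buf=[88 59 _ _ _], head=0, tail=2, size=2
write(84): buf=[88 59 84 _ _], head=0, tail=3, size=3
read(): buf=[_ 59 84 _ _], head=1, tail=3, size=2
write(80): buf=[_ 59 84 80 _], head=1, tail=4, size=3
read(): buf=[_ _ 84 80 _], head=2, tail=4, size=2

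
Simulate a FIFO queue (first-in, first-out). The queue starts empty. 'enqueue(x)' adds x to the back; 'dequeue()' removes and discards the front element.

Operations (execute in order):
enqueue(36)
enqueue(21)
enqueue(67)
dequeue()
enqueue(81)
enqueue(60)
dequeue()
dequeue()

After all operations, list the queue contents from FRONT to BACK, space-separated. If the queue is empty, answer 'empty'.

Answer: 81 60

Derivation:
enqueue(36): [36]
enqueue(21): [36, 21]
enqueue(67): [36, 21, 67]
dequeue(): [21, 67]
enqueue(81): [21, 67, 81]
enqueue(60): [21, 67, 81, 60]
dequeue(): [67, 81, 60]
dequeue(): [81, 60]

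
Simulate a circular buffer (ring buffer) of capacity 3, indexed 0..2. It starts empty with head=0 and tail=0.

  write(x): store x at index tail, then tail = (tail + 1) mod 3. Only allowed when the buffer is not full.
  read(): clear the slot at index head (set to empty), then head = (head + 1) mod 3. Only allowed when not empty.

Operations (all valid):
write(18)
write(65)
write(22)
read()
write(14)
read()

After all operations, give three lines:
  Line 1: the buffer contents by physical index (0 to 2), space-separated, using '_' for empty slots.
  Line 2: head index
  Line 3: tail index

Answer: 14 _ 22
2
1

Derivation:
write(18): buf=[18 _ _], head=0, tail=1, size=1
write(65): buf=[18 65 _], head=0, tail=2, size=2
write(22): buf=[18 65 22], head=0, tail=0, size=3
read(): buf=[_ 65 22], head=1, tail=0, size=2
write(14): buf=[14 65 22], head=1, tail=1, size=3
read(): buf=[14 _ 22], head=2, tail=1, size=2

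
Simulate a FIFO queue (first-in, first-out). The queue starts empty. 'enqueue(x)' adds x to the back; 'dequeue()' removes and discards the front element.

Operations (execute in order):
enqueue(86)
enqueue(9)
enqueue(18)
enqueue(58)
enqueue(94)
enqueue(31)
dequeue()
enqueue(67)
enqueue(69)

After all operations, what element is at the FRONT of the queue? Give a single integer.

enqueue(86): queue = [86]
enqueue(9): queue = [86, 9]
enqueue(18): queue = [86, 9, 18]
enqueue(58): queue = [86, 9, 18, 58]
enqueue(94): queue = [86, 9, 18, 58, 94]
enqueue(31): queue = [86, 9, 18, 58, 94, 31]
dequeue(): queue = [9, 18, 58, 94, 31]
enqueue(67): queue = [9, 18, 58, 94, 31, 67]
enqueue(69): queue = [9, 18, 58, 94, 31, 67, 69]

Answer: 9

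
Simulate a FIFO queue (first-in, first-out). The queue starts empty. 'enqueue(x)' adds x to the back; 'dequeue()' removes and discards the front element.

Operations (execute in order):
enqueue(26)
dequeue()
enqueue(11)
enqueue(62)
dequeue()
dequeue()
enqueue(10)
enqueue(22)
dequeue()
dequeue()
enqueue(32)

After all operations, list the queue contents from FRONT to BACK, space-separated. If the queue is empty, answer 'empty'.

enqueue(26): [26]
dequeue(): []
enqueue(11): [11]
enqueue(62): [11, 62]
dequeue(): [62]
dequeue(): []
enqueue(10): [10]
enqueue(22): [10, 22]
dequeue(): [22]
dequeue(): []
enqueue(32): [32]

Answer: 32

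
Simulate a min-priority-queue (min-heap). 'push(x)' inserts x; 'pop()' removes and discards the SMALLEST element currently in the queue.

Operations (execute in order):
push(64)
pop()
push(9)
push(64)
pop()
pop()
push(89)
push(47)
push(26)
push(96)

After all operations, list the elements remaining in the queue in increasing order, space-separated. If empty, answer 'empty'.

push(64): heap contents = [64]
pop() → 64: heap contents = []
push(9): heap contents = [9]
push(64): heap contents = [9, 64]
pop() → 9: heap contents = [64]
pop() → 64: heap contents = []
push(89): heap contents = [89]
push(47): heap contents = [47, 89]
push(26): heap contents = [26, 47, 89]
push(96): heap contents = [26, 47, 89, 96]

Answer: 26 47 89 96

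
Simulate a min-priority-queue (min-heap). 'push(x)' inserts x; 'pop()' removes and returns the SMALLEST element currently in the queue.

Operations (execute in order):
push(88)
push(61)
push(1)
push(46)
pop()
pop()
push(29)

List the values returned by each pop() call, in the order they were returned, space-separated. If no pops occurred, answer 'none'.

Answer: 1 46

Derivation:
push(88): heap contents = [88]
push(61): heap contents = [61, 88]
push(1): heap contents = [1, 61, 88]
push(46): heap contents = [1, 46, 61, 88]
pop() → 1: heap contents = [46, 61, 88]
pop() → 46: heap contents = [61, 88]
push(29): heap contents = [29, 61, 88]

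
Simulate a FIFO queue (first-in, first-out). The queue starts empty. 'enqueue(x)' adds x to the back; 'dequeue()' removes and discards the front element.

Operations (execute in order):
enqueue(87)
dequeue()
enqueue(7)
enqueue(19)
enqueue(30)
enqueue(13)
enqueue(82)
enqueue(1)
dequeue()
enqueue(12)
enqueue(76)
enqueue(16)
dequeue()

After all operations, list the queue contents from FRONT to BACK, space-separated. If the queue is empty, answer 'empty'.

enqueue(87): [87]
dequeue(): []
enqueue(7): [7]
enqueue(19): [7, 19]
enqueue(30): [7, 19, 30]
enqueue(13): [7, 19, 30, 13]
enqueue(82): [7, 19, 30, 13, 82]
enqueue(1): [7, 19, 30, 13, 82, 1]
dequeue(): [19, 30, 13, 82, 1]
enqueue(12): [19, 30, 13, 82, 1, 12]
enqueue(76): [19, 30, 13, 82, 1, 12, 76]
enqueue(16): [19, 30, 13, 82, 1, 12, 76, 16]
dequeue(): [30, 13, 82, 1, 12, 76, 16]

Answer: 30 13 82 1 12 76 16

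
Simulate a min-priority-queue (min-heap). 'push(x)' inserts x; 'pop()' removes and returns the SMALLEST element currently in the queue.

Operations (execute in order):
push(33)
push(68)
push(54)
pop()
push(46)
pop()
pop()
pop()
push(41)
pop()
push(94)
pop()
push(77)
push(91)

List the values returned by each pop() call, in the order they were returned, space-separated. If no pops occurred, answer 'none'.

Answer: 33 46 54 68 41 94

Derivation:
push(33): heap contents = [33]
push(68): heap contents = [33, 68]
push(54): heap contents = [33, 54, 68]
pop() → 33: heap contents = [54, 68]
push(46): heap contents = [46, 54, 68]
pop() → 46: heap contents = [54, 68]
pop() → 54: heap contents = [68]
pop() → 68: heap contents = []
push(41): heap contents = [41]
pop() → 41: heap contents = []
push(94): heap contents = [94]
pop() → 94: heap contents = []
push(77): heap contents = [77]
push(91): heap contents = [77, 91]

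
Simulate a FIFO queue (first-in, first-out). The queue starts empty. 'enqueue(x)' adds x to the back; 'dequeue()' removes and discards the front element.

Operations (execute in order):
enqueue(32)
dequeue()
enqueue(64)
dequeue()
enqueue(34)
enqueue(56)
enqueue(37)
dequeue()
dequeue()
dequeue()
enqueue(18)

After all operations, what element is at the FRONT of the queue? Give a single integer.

enqueue(32): queue = [32]
dequeue(): queue = []
enqueue(64): queue = [64]
dequeue(): queue = []
enqueue(34): queue = [34]
enqueue(56): queue = [34, 56]
enqueue(37): queue = [34, 56, 37]
dequeue(): queue = [56, 37]
dequeue(): queue = [37]
dequeue(): queue = []
enqueue(18): queue = [18]

Answer: 18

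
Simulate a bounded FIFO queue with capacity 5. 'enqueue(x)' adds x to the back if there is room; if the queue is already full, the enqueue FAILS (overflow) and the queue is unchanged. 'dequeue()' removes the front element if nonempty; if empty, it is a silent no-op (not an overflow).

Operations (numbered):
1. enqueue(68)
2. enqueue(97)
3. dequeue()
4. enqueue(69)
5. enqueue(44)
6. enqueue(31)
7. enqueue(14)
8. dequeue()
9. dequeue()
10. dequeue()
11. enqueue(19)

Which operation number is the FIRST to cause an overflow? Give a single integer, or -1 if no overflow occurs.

1. enqueue(68): size=1
2. enqueue(97): size=2
3. dequeue(): size=1
4. enqueue(69): size=2
5. enqueue(44): size=3
6. enqueue(31): size=4
7. enqueue(14): size=5
8. dequeue(): size=4
9. dequeue(): size=3
10. dequeue(): size=2
11. enqueue(19): size=3

Answer: -1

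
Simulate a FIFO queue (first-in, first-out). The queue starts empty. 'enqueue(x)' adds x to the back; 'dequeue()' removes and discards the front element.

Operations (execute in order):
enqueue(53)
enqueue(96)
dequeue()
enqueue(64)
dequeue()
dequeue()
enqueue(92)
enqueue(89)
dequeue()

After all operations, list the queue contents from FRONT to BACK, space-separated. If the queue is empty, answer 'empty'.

enqueue(53): [53]
enqueue(96): [53, 96]
dequeue(): [96]
enqueue(64): [96, 64]
dequeue(): [64]
dequeue(): []
enqueue(92): [92]
enqueue(89): [92, 89]
dequeue(): [89]

Answer: 89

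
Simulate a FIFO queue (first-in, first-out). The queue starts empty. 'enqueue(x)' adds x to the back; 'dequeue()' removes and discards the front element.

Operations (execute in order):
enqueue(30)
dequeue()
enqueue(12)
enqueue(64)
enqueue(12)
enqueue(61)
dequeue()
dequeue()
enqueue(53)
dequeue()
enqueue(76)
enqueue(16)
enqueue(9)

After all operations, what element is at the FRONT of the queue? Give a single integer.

Answer: 61

Derivation:
enqueue(30): queue = [30]
dequeue(): queue = []
enqueue(12): queue = [12]
enqueue(64): queue = [12, 64]
enqueue(12): queue = [12, 64, 12]
enqueue(61): queue = [12, 64, 12, 61]
dequeue(): queue = [64, 12, 61]
dequeue(): queue = [12, 61]
enqueue(53): queue = [12, 61, 53]
dequeue(): queue = [61, 53]
enqueue(76): queue = [61, 53, 76]
enqueue(16): queue = [61, 53, 76, 16]
enqueue(9): queue = [61, 53, 76, 16, 9]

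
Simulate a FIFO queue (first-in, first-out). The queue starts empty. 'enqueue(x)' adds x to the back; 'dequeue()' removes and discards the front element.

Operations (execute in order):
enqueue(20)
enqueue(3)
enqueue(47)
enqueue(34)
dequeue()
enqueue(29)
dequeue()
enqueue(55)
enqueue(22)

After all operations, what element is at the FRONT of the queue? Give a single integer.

Answer: 47

Derivation:
enqueue(20): queue = [20]
enqueue(3): queue = [20, 3]
enqueue(47): queue = [20, 3, 47]
enqueue(34): queue = [20, 3, 47, 34]
dequeue(): queue = [3, 47, 34]
enqueue(29): queue = [3, 47, 34, 29]
dequeue(): queue = [47, 34, 29]
enqueue(55): queue = [47, 34, 29, 55]
enqueue(22): queue = [47, 34, 29, 55, 22]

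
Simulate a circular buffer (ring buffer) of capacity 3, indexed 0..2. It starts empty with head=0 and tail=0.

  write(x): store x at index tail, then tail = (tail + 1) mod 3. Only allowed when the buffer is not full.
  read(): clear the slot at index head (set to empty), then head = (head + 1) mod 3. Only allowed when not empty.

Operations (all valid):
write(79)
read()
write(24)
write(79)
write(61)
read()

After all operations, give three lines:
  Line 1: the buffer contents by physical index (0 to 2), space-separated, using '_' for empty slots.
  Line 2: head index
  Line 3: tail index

Answer: 61 _ 79
2
1

Derivation:
write(79): buf=[79 _ _], head=0, tail=1, size=1
read(): buf=[_ _ _], head=1, tail=1, size=0
write(24): buf=[_ 24 _], head=1, tail=2, size=1
write(79): buf=[_ 24 79], head=1, tail=0, size=2
write(61): buf=[61 24 79], head=1, tail=1, size=3
read(): buf=[61 _ 79], head=2, tail=1, size=2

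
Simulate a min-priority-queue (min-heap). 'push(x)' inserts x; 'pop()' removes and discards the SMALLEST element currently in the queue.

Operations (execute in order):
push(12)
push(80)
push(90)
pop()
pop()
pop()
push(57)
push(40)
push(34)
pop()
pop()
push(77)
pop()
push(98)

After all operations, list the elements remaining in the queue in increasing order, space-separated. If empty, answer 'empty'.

Answer: 77 98

Derivation:
push(12): heap contents = [12]
push(80): heap contents = [12, 80]
push(90): heap contents = [12, 80, 90]
pop() → 12: heap contents = [80, 90]
pop() → 80: heap contents = [90]
pop() → 90: heap contents = []
push(57): heap contents = [57]
push(40): heap contents = [40, 57]
push(34): heap contents = [34, 40, 57]
pop() → 34: heap contents = [40, 57]
pop() → 40: heap contents = [57]
push(77): heap contents = [57, 77]
pop() → 57: heap contents = [77]
push(98): heap contents = [77, 98]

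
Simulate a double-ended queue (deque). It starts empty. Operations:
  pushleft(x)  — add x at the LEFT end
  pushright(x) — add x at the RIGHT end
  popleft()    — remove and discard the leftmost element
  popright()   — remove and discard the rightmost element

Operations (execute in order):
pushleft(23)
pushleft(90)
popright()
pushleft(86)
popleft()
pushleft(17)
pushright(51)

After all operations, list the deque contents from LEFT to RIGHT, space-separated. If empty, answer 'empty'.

pushleft(23): [23]
pushleft(90): [90, 23]
popright(): [90]
pushleft(86): [86, 90]
popleft(): [90]
pushleft(17): [17, 90]
pushright(51): [17, 90, 51]

Answer: 17 90 51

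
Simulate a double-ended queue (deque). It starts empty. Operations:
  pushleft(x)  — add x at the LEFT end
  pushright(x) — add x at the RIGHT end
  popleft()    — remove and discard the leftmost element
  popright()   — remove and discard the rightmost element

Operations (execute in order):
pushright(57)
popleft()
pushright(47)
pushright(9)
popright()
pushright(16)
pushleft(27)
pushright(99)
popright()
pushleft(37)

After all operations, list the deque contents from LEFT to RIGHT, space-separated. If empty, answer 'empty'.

pushright(57): [57]
popleft(): []
pushright(47): [47]
pushright(9): [47, 9]
popright(): [47]
pushright(16): [47, 16]
pushleft(27): [27, 47, 16]
pushright(99): [27, 47, 16, 99]
popright(): [27, 47, 16]
pushleft(37): [37, 27, 47, 16]

Answer: 37 27 47 16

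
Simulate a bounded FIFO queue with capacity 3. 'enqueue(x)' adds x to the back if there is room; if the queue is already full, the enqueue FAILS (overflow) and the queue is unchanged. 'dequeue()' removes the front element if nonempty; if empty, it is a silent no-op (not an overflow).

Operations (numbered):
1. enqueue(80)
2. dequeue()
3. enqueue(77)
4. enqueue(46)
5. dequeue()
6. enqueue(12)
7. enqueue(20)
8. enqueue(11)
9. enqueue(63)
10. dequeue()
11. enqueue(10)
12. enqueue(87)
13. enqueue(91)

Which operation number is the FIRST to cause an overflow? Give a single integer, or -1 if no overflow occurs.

Answer: 8

Derivation:
1. enqueue(80): size=1
2. dequeue(): size=0
3. enqueue(77): size=1
4. enqueue(46): size=2
5. dequeue(): size=1
6. enqueue(12): size=2
7. enqueue(20): size=3
8. enqueue(11): size=3=cap → OVERFLOW (fail)
9. enqueue(63): size=3=cap → OVERFLOW (fail)
10. dequeue(): size=2
11. enqueue(10): size=3
12. enqueue(87): size=3=cap → OVERFLOW (fail)
13. enqueue(91): size=3=cap → OVERFLOW (fail)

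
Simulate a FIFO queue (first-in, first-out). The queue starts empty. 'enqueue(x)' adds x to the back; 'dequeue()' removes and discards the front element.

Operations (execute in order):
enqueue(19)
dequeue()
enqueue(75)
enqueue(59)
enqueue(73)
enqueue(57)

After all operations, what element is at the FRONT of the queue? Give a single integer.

enqueue(19): queue = [19]
dequeue(): queue = []
enqueue(75): queue = [75]
enqueue(59): queue = [75, 59]
enqueue(73): queue = [75, 59, 73]
enqueue(57): queue = [75, 59, 73, 57]

Answer: 75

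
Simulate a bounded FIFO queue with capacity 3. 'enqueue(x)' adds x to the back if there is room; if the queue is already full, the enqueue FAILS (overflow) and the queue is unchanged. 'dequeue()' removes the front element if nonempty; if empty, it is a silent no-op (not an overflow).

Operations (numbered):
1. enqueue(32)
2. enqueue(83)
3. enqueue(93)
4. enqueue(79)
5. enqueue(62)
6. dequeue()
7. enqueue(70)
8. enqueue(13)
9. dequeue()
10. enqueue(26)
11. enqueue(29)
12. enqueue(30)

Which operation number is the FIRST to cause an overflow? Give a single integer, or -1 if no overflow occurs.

Answer: 4

Derivation:
1. enqueue(32): size=1
2. enqueue(83): size=2
3. enqueue(93): size=3
4. enqueue(79): size=3=cap → OVERFLOW (fail)
5. enqueue(62): size=3=cap → OVERFLOW (fail)
6. dequeue(): size=2
7. enqueue(70): size=3
8. enqueue(13): size=3=cap → OVERFLOW (fail)
9. dequeue(): size=2
10. enqueue(26): size=3
11. enqueue(29): size=3=cap → OVERFLOW (fail)
12. enqueue(30): size=3=cap → OVERFLOW (fail)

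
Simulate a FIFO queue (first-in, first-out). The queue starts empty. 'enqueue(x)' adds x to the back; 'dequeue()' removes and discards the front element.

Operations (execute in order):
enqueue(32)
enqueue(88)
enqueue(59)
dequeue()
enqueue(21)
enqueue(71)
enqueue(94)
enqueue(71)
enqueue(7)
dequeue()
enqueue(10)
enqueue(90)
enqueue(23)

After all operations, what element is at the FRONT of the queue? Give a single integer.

enqueue(32): queue = [32]
enqueue(88): queue = [32, 88]
enqueue(59): queue = [32, 88, 59]
dequeue(): queue = [88, 59]
enqueue(21): queue = [88, 59, 21]
enqueue(71): queue = [88, 59, 21, 71]
enqueue(94): queue = [88, 59, 21, 71, 94]
enqueue(71): queue = [88, 59, 21, 71, 94, 71]
enqueue(7): queue = [88, 59, 21, 71, 94, 71, 7]
dequeue(): queue = [59, 21, 71, 94, 71, 7]
enqueue(10): queue = [59, 21, 71, 94, 71, 7, 10]
enqueue(90): queue = [59, 21, 71, 94, 71, 7, 10, 90]
enqueue(23): queue = [59, 21, 71, 94, 71, 7, 10, 90, 23]

Answer: 59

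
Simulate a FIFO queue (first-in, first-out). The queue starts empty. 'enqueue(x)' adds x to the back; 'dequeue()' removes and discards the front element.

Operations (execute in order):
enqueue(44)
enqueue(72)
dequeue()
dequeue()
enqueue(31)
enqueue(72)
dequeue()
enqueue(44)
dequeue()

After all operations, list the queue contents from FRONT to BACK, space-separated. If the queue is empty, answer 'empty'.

Answer: 44

Derivation:
enqueue(44): [44]
enqueue(72): [44, 72]
dequeue(): [72]
dequeue(): []
enqueue(31): [31]
enqueue(72): [31, 72]
dequeue(): [72]
enqueue(44): [72, 44]
dequeue(): [44]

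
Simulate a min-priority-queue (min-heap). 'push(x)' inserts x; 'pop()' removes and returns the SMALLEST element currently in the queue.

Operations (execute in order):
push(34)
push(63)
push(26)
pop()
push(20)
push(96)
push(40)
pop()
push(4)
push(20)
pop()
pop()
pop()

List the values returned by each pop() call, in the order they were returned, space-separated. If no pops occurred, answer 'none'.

Answer: 26 20 4 20 34

Derivation:
push(34): heap contents = [34]
push(63): heap contents = [34, 63]
push(26): heap contents = [26, 34, 63]
pop() → 26: heap contents = [34, 63]
push(20): heap contents = [20, 34, 63]
push(96): heap contents = [20, 34, 63, 96]
push(40): heap contents = [20, 34, 40, 63, 96]
pop() → 20: heap contents = [34, 40, 63, 96]
push(4): heap contents = [4, 34, 40, 63, 96]
push(20): heap contents = [4, 20, 34, 40, 63, 96]
pop() → 4: heap contents = [20, 34, 40, 63, 96]
pop() → 20: heap contents = [34, 40, 63, 96]
pop() → 34: heap contents = [40, 63, 96]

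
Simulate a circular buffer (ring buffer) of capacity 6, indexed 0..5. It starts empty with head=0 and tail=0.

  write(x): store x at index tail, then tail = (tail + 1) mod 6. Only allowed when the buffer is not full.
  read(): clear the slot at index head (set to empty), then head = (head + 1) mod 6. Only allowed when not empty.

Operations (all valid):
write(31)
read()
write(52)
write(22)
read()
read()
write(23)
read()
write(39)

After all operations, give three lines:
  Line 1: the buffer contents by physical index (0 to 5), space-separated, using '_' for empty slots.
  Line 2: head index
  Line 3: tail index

write(31): buf=[31 _ _ _ _ _], head=0, tail=1, size=1
read(): buf=[_ _ _ _ _ _], head=1, tail=1, size=0
write(52): buf=[_ 52 _ _ _ _], head=1, tail=2, size=1
write(22): buf=[_ 52 22 _ _ _], head=1, tail=3, size=2
read(): buf=[_ _ 22 _ _ _], head=2, tail=3, size=1
read(): buf=[_ _ _ _ _ _], head=3, tail=3, size=0
write(23): buf=[_ _ _ 23 _ _], head=3, tail=4, size=1
read(): buf=[_ _ _ _ _ _], head=4, tail=4, size=0
write(39): buf=[_ _ _ _ 39 _], head=4, tail=5, size=1

Answer: _ _ _ _ 39 _
4
5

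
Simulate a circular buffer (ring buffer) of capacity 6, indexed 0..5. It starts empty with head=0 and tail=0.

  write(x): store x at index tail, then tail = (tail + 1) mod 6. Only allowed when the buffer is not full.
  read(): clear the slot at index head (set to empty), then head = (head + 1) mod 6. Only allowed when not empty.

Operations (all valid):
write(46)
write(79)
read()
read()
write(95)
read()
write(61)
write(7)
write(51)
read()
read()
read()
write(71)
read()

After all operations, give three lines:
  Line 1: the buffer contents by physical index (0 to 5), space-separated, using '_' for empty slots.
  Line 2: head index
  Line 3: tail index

Answer: _ _ _ _ _ _
1
1

Derivation:
write(46): buf=[46 _ _ _ _ _], head=0, tail=1, size=1
write(79): buf=[46 79 _ _ _ _], head=0, tail=2, size=2
read(): buf=[_ 79 _ _ _ _], head=1, tail=2, size=1
read(): buf=[_ _ _ _ _ _], head=2, tail=2, size=0
write(95): buf=[_ _ 95 _ _ _], head=2, tail=3, size=1
read(): buf=[_ _ _ _ _ _], head=3, tail=3, size=0
write(61): buf=[_ _ _ 61 _ _], head=3, tail=4, size=1
write(7): buf=[_ _ _ 61 7 _], head=3, tail=5, size=2
write(51): buf=[_ _ _ 61 7 51], head=3, tail=0, size=3
read(): buf=[_ _ _ _ 7 51], head=4, tail=0, size=2
read(): buf=[_ _ _ _ _ 51], head=5, tail=0, size=1
read(): buf=[_ _ _ _ _ _], head=0, tail=0, size=0
write(71): buf=[71 _ _ _ _ _], head=0, tail=1, size=1
read(): buf=[_ _ _ _ _ _], head=1, tail=1, size=0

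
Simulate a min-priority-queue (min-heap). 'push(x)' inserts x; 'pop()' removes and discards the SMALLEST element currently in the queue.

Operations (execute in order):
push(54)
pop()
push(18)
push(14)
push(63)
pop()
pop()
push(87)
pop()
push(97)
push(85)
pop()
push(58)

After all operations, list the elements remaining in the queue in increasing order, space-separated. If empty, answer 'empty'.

push(54): heap contents = [54]
pop() → 54: heap contents = []
push(18): heap contents = [18]
push(14): heap contents = [14, 18]
push(63): heap contents = [14, 18, 63]
pop() → 14: heap contents = [18, 63]
pop() → 18: heap contents = [63]
push(87): heap contents = [63, 87]
pop() → 63: heap contents = [87]
push(97): heap contents = [87, 97]
push(85): heap contents = [85, 87, 97]
pop() → 85: heap contents = [87, 97]
push(58): heap contents = [58, 87, 97]

Answer: 58 87 97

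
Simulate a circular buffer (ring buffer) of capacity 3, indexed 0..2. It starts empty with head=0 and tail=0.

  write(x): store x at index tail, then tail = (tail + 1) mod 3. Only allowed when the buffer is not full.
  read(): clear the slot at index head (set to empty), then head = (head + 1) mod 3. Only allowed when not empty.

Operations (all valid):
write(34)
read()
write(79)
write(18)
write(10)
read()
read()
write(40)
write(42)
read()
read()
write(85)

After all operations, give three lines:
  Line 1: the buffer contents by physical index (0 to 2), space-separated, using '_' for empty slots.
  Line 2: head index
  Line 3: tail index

write(34): buf=[34 _ _], head=0, tail=1, size=1
read(): buf=[_ _ _], head=1, tail=1, size=0
write(79): buf=[_ 79 _], head=1, tail=2, size=1
write(18): buf=[_ 79 18], head=1, tail=0, size=2
write(10): buf=[10 79 18], head=1, tail=1, size=3
read(): buf=[10 _ 18], head=2, tail=1, size=2
read(): buf=[10 _ _], head=0, tail=1, size=1
write(40): buf=[10 40 _], head=0, tail=2, size=2
write(42): buf=[10 40 42], head=0, tail=0, size=3
read(): buf=[_ 40 42], head=1, tail=0, size=2
read(): buf=[_ _ 42], head=2, tail=0, size=1
write(85): buf=[85 _ 42], head=2, tail=1, size=2

Answer: 85 _ 42
2
1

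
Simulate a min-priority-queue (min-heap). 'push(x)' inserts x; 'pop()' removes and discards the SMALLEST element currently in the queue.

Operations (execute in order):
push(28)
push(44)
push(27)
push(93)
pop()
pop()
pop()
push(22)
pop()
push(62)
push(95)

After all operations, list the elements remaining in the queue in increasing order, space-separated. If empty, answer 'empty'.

Answer: 62 93 95

Derivation:
push(28): heap contents = [28]
push(44): heap contents = [28, 44]
push(27): heap contents = [27, 28, 44]
push(93): heap contents = [27, 28, 44, 93]
pop() → 27: heap contents = [28, 44, 93]
pop() → 28: heap contents = [44, 93]
pop() → 44: heap contents = [93]
push(22): heap contents = [22, 93]
pop() → 22: heap contents = [93]
push(62): heap contents = [62, 93]
push(95): heap contents = [62, 93, 95]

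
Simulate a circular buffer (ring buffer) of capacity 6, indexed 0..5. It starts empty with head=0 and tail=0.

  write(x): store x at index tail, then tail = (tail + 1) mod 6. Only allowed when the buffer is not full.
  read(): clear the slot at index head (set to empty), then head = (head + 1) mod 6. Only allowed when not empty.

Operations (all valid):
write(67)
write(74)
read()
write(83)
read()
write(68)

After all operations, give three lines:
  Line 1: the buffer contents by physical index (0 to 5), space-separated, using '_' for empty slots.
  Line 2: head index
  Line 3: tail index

Answer: _ _ 83 68 _ _
2
4

Derivation:
write(67): buf=[67 _ _ _ _ _], head=0, tail=1, size=1
write(74): buf=[67 74 _ _ _ _], head=0, tail=2, size=2
read(): buf=[_ 74 _ _ _ _], head=1, tail=2, size=1
write(83): buf=[_ 74 83 _ _ _], head=1, tail=3, size=2
read(): buf=[_ _ 83 _ _ _], head=2, tail=3, size=1
write(68): buf=[_ _ 83 68 _ _], head=2, tail=4, size=2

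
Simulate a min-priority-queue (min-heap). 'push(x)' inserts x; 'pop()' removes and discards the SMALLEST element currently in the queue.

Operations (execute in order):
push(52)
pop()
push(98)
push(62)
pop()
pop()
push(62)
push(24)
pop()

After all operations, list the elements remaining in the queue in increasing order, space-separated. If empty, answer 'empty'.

Answer: 62

Derivation:
push(52): heap contents = [52]
pop() → 52: heap contents = []
push(98): heap contents = [98]
push(62): heap contents = [62, 98]
pop() → 62: heap contents = [98]
pop() → 98: heap contents = []
push(62): heap contents = [62]
push(24): heap contents = [24, 62]
pop() → 24: heap contents = [62]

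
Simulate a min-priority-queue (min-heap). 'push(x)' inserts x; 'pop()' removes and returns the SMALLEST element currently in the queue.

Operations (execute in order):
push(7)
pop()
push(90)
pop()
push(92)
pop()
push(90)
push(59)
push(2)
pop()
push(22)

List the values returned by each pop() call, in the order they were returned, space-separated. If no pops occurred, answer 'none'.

Answer: 7 90 92 2

Derivation:
push(7): heap contents = [7]
pop() → 7: heap contents = []
push(90): heap contents = [90]
pop() → 90: heap contents = []
push(92): heap contents = [92]
pop() → 92: heap contents = []
push(90): heap contents = [90]
push(59): heap contents = [59, 90]
push(2): heap contents = [2, 59, 90]
pop() → 2: heap contents = [59, 90]
push(22): heap contents = [22, 59, 90]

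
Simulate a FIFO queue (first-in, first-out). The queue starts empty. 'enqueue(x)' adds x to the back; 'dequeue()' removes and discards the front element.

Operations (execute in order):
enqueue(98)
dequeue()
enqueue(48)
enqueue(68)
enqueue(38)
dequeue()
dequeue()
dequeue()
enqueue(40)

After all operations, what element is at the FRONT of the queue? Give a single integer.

Answer: 40

Derivation:
enqueue(98): queue = [98]
dequeue(): queue = []
enqueue(48): queue = [48]
enqueue(68): queue = [48, 68]
enqueue(38): queue = [48, 68, 38]
dequeue(): queue = [68, 38]
dequeue(): queue = [38]
dequeue(): queue = []
enqueue(40): queue = [40]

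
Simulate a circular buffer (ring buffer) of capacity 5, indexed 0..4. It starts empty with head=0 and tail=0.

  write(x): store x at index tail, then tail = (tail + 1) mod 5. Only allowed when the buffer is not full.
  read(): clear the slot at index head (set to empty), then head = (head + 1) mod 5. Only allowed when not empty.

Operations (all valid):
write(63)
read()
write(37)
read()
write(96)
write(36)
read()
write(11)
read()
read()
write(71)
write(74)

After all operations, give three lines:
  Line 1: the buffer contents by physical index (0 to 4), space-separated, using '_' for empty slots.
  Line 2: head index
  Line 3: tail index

write(63): buf=[63 _ _ _ _], head=0, tail=1, size=1
read(): buf=[_ _ _ _ _], head=1, tail=1, size=0
write(37): buf=[_ 37 _ _ _], head=1, tail=2, size=1
read(): buf=[_ _ _ _ _], head=2, tail=2, size=0
write(96): buf=[_ _ 96 _ _], head=2, tail=3, size=1
write(36): buf=[_ _ 96 36 _], head=2, tail=4, size=2
read(): buf=[_ _ _ 36 _], head=3, tail=4, size=1
write(11): buf=[_ _ _ 36 11], head=3, tail=0, size=2
read(): buf=[_ _ _ _ 11], head=4, tail=0, size=1
read(): buf=[_ _ _ _ _], head=0, tail=0, size=0
write(71): buf=[71 _ _ _ _], head=0, tail=1, size=1
write(74): buf=[71 74 _ _ _], head=0, tail=2, size=2

Answer: 71 74 _ _ _
0
2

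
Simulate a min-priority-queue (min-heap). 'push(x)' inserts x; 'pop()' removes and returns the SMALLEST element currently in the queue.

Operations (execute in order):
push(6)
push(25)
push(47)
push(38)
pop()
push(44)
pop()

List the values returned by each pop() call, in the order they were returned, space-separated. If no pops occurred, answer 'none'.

push(6): heap contents = [6]
push(25): heap contents = [6, 25]
push(47): heap contents = [6, 25, 47]
push(38): heap contents = [6, 25, 38, 47]
pop() → 6: heap contents = [25, 38, 47]
push(44): heap contents = [25, 38, 44, 47]
pop() → 25: heap contents = [38, 44, 47]

Answer: 6 25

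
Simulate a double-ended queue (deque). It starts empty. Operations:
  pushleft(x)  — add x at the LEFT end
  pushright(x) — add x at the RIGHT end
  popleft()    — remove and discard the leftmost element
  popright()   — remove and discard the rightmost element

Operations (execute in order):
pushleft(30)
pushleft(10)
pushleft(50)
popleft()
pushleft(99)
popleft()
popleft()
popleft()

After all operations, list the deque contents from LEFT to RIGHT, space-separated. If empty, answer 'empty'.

Answer: empty

Derivation:
pushleft(30): [30]
pushleft(10): [10, 30]
pushleft(50): [50, 10, 30]
popleft(): [10, 30]
pushleft(99): [99, 10, 30]
popleft(): [10, 30]
popleft(): [30]
popleft(): []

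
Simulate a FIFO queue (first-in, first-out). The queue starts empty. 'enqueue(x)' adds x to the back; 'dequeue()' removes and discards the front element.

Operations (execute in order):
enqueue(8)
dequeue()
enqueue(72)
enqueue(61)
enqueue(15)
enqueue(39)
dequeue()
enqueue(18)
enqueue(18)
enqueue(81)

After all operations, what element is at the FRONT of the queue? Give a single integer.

Answer: 61

Derivation:
enqueue(8): queue = [8]
dequeue(): queue = []
enqueue(72): queue = [72]
enqueue(61): queue = [72, 61]
enqueue(15): queue = [72, 61, 15]
enqueue(39): queue = [72, 61, 15, 39]
dequeue(): queue = [61, 15, 39]
enqueue(18): queue = [61, 15, 39, 18]
enqueue(18): queue = [61, 15, 39, 18, 18]
enqueue(81): queue = [61, 15, 39, 18, 18, 81]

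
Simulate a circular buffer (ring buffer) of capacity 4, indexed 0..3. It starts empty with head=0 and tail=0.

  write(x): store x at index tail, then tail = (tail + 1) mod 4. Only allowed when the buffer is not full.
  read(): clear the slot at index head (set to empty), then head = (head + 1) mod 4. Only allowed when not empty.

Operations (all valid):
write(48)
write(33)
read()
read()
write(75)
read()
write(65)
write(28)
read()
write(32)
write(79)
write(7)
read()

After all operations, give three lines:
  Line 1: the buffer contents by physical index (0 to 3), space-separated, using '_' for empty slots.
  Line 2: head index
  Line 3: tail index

Answer: _ 32 79 7
1
0

Derivation:
write(48): buf=[48 _ _ _], head=0, tail=1, size=1
write(33): buf=[48 33 _ _], head=0, tail=2, size=2
read(): buf=[_ 33 _ _], head=1, tail=2, size=1
read(): buf=[_ _ _ _], head=2, tail=2, size=0
write(75): buf=[_ _ 75 _], head=2, tail=3, size=1
read(): buf=[_ _ _ _], head=3, tail=3, size=0
write(65): buf=[_ _ _ 65], head=3, tail=0, size=1
write(28): buf=[28 _ _ 65], head=3, tail=1, size=2
read(): buf=[28 _ _ _], head=0, tail=1, size=1
write(32): buf=[28 32 _ _], head=0, tail=2, size=2
write(79): buf=[28 32 79 _], head=0, tail=3, size=3
write(7): buf=[28 32 79 7], head=0, tail=0, size=4
read(): buf=[_ 32 79 7], head=1, tail=0, size=3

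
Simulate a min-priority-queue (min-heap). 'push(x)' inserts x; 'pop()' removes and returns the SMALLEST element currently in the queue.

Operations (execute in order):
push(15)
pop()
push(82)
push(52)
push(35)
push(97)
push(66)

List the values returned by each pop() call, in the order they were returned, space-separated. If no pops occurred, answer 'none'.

Answer: 15

Derivation:
push(15): heap contents = [15]
pop() → 15: heap contents = []
push(82): heap contents = [82]
push(52): heap contents = [52, 82]
push(35): heap contents = [35, 52, 82]
push(97): heap contents = [35, 52, 82, 97]
push(66): heap contents = [35, 52, 66, 82, 97]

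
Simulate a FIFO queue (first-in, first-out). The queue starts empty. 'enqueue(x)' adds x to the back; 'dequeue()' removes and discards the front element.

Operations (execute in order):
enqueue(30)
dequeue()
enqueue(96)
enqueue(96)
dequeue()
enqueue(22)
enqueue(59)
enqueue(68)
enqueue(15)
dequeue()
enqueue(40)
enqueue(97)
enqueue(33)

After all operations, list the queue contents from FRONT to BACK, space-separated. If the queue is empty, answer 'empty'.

Answer: 22 59 68 15 40 97 33

Derivation:
enqueue(30): [30]
dequeue(): []
enqueue(96): [96]
enqueue(96): [96, 96]
dequeue(): [96]
enqueue(22): [96, 22]
enqueue(59): [96, 22, 59]
enqueue(68): [96, 22, 59, 68]
enqueue(15): [96, 22, 59, 68, 15]
dequeue(): [22, 59, 68, 15]
enqueue(40): [22, 59, 68, 15, 40]
enqueue(97): [22, 59, 68, 15, 40, 97]
enqueue(33): [22, 59, 68, 15, 40, 97, 33]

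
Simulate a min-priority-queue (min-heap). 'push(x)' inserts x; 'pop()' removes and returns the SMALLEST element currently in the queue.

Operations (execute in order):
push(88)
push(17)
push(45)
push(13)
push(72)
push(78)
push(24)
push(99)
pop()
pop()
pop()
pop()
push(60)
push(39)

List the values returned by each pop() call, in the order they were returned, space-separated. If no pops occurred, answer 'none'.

Answer: 13 17 24 45

Derivation:
push(88): heap contents = [88]
push(17): heap contents = [17, 88]
push(45): heap contents = [17, 45, 88]
push(13): heap contents = [13, 17, 45, 88]
push(72): heap contents = [13, 17, 45, 72, 88]
push(78): heap contents = [13, 17, 45, 72, 78, 88]
push(24): heap contents = [13, 17, 24, 45, 72, 78, 88]
push(99): heap contents = [13, 17, 24, 45, 72, 78, 88, 99]
pop() → 13: heap contents = [17, 24, 45, 72, 78, 88, 99]
pop() → 17: heap contents = [24, 45, 72, 78, 88, 99]
pop() → 24: heap contents = [45, 72, 78, 88, 99]
pop() → 45: heap contents = [72, 78, 88, 99]
push(60): heap contents = [60, 72, 78, 88, 99]
push(39): heap contents = [39, 60, 72, 78, 88, 99]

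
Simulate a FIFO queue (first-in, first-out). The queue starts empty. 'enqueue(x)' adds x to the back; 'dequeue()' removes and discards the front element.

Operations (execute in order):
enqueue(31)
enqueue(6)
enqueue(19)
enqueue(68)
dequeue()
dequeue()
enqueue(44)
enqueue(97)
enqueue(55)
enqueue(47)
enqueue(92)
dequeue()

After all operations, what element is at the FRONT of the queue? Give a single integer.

enqueue(31): queue = [31]
enqueue(6): queue = [31, 6]
enqueue(19): queue = [31, 6, 19]
enqueue(68): queue = [31, 6, 19, 68]
dequeue(): queue = [6, 19, 68]
dequeue(): queue = [19, 68]
enqueue(44): queue = [19, 68, 44]
enqueue(97): queue = [19, 68, 44, 97]
enqueue(55): queue = [19, 68, 44, 97, 55]
enqueue(47): queue = [19, 68, 44, 97, 55, 47]
enqueue(92): queue = [19, 68, 44, 97, 55, 47, 92]
dequeue(): queue = [68, 44, 97, 55, 47, 92]

Answer: 68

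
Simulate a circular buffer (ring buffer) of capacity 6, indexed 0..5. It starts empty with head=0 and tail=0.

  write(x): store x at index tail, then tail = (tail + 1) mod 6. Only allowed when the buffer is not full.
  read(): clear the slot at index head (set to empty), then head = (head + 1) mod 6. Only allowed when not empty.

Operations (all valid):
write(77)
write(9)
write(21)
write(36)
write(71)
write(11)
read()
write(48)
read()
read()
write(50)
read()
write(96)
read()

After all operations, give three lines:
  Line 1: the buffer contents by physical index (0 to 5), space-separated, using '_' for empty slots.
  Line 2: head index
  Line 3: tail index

write(77): buf=[77 _ _ _ _ _], head=0, tail=1, size=1
write(9): buf=[77 9 _ _ _ _], head=0, tail=2, size=2
write(21): buf=[77 9 21 _ _ _], head=0, tail=3, size=3
write(36): buf=[77 9 21 36 _ _], head=0, tail=4, size=4
write(71): buf=[77 9 21 36 71 _], head=0, tail=5, size=5
write(11): buf=[77 9 21 36 71 11], head=0, tail=0, size=6
read(): buf=[_ 9 21 36 71 11], head=1, tail=0, size=5
write(48): buf=[48 9 21 36 71 11], head=1, tail=1, size=6
read(): buf=[48 _ 21 36 71 11], head=2, tail=1, size=5
read(): buf=[48 _ _ 36 71 11], head=3, tail=1, size=4
write(50): buf=[48 50 _ 36 71 11], head=3, tail=2, size=5
read(): buf=[48 50 _ _ 71 11], head=4, tail=2, size=4
write(96): buf=[48 50 96 _ 71 11], head=4, tail=3, size=5
read(): buf=[48 50 96 _ _ 11], head=5, tail=3, size=4

Answer: 48 50 96 _ _ 11
5
3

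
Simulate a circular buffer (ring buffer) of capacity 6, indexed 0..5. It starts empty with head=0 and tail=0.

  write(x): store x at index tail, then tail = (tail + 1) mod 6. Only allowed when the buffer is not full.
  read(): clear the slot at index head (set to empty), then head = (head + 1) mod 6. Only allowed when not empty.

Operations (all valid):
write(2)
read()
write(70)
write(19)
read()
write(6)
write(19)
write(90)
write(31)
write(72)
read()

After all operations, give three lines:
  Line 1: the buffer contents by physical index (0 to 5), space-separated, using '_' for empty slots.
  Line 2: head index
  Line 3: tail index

Answer: 31 72 _ 6 19 90
3
2

Derivation:
write(2): buf=[2 _ _ _ _ _], head=0, tail=1, size=1
read(): buf=[_ _ _ _ _ _], head=1, tail=1, size=0
write(70): buf=[_ 70 _ _ _ _], head=1, tail=2, size=1
write(19): buf=[_ 70 19 _ _ _], head=1, tail=3, size=2
read(): buf=[_ _ 19 _ _ _], head=2, tail=3, size=1
write(6): buf=[_ _ 19 6 _ _], head=2, tail=4, size=2
write(19): buf=[_ _ 19 6 19 _], head=2, tail=5, size=3
write(90): buf=[_ _ 19 6 19 90], head=2, tail=0, size=4
write(31): buf=[31 _ 19 6 19 90], head=2, tail=1, size=5
write(72): buf=[31 72 19 6 19 90], head=2, tail=2, size=6
read(): buf=[31 72 _ 6 19 90], head=3, tail=2, size=5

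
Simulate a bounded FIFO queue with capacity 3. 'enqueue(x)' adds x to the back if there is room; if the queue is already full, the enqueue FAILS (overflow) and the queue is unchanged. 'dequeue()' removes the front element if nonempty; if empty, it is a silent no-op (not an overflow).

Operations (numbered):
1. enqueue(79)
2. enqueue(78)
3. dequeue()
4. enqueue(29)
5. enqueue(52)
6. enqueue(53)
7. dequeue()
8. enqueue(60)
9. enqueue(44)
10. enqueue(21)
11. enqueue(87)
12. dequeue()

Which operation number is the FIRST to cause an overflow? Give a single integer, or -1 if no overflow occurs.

Answer: 6

Derivation:
1. enqueue(79): size=1
2. enqueue(78): size=2
3. dequeue(): size=1
4. enqueue(29): size=2
5. enqueue(52): size=3
6. enqueue(53): size=3=cap → OVERFLOW (fail)
7. dequeue(): size=2
8. enqueue(60): size=3
9. enqueue(44): size=3=cap → OVERFLOW (fail)
10. enqueue(21): size=3=cap → OVERFLOW (fail)
11. enqueue(87): size=3=cap → OVERFLOW (fail)
12. dequeue(): size=2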